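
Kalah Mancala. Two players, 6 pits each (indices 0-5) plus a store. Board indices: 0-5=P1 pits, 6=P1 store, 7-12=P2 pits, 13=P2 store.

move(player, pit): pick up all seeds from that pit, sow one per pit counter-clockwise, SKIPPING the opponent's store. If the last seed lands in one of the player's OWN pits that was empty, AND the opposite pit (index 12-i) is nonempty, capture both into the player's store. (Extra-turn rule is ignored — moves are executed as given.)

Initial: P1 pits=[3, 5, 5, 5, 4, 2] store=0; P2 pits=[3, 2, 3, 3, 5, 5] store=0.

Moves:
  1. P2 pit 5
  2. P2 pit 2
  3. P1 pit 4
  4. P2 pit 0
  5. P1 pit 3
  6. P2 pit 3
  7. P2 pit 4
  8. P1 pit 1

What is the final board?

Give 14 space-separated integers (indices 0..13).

Answer: 2 0 8 2 3 6 3 2 6 3 0 0 2 8

Derivation:
Move 1: P2 pit5 -> P1=[4,6,6,6,4,2](0) P2=[3,2,3,3,5,0](1)
Move 2: P2 pit2 -> P1=[0,6,6,6,4,2](0) P2=[3,2,0,4,6,0](6)
Move 3: P1 pit4 -> P1=[0,6,6,6,0,3](1) P2=[4,3,0,4,6,0](6)
Move 4: P2 pit0 -> P1=[0,6,6,6,0,3](1) P2=[0,4,1,5,7,0](6)
Move 5: P1 pit3 -> P1=[0,6,6,0,1,4](2) P2=[1,5,2,5,7,0](6)
Move 6: P2 pit3 -> P1=[1,7,6,0,1,4](2) P2=[1,5,2,0,8,1](7)
Move 7: P2 pit4 -> P1=[2,8,7,1,2,5](2) P2=[1,5,2,0,0,2](8)
Move 8: P1 pit1 -> P1=[2,0,8,2,3,6](3) P2=[2,6,3,0,0,2](8)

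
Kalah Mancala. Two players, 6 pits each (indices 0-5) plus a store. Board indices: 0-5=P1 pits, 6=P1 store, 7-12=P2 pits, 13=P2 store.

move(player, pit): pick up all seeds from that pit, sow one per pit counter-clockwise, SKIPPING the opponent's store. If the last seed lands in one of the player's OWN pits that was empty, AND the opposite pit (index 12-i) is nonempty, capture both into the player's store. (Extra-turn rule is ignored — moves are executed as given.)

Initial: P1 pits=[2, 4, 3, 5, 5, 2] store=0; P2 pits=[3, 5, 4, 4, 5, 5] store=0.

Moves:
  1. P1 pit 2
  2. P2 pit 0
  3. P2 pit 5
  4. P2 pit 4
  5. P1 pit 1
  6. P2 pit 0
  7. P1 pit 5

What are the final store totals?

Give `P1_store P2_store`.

Move 1: P1 pit2 -> P1=[2,4,0,6,6,3](0) P2=[3,5,4,4,5,5](0)
Move 2: P2 pit0 -> P1=[2,4,0,6,6,3](0) P2=[0,6,5,5,5,5](0)
Move 3: P2 pit5 -> P1=[3,5,1,7,6,3](0) P2=[0,6,5,5,5,0](1)
Move 4: P2 pit4 -> P1=[4,6,2,7,6,3](0) P2=[0,6,5,5,0,1](2)
Move 5: P1 pit1 -> P1=[4,0,3,8,7,4](1) P2=[1,6,5,5,0,1](2)
Move 6: P2 pit0 -> P1=[4,0,3,8,7,4](1) P2=[0,7,5,5,0,1](2)
Move 7: P1 pit5 -> P1=[4,0,3,8,7,0](2) P2=[1,8,6,5,0,1](2)

Answer: 2 2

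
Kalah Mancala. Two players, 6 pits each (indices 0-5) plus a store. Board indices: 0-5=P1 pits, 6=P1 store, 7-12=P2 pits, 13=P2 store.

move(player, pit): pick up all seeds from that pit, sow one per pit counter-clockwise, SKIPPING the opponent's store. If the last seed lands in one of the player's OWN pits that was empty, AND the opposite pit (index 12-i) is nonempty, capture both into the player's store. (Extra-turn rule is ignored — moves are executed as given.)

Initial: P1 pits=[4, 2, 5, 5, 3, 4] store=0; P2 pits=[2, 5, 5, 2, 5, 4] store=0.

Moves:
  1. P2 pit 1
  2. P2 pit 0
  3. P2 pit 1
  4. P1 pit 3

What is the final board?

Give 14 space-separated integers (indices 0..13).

Answer: 4 2 5 0 4 5 1 1 1 8 3 6 5 1

Derivation:
Move 1: P2 pit1 -> P1=[4,2,5,5,3,4](0) P2=[2,0,6,3,6,5](1)
Move 2: P2 pit0 -> P1=[4,2,5,5,3,4](0) P2=[0,1,7,3,6,5](1)
Move 3: P2 pit1 -> P1=[4,2,5,5,3,4](0) P2=[0,0,8,3,6,5](1)
Move 4: P1 pit3 -> P1=[4,2,5,0,4,5](1) P2=[1,1,8,3,6,5](1)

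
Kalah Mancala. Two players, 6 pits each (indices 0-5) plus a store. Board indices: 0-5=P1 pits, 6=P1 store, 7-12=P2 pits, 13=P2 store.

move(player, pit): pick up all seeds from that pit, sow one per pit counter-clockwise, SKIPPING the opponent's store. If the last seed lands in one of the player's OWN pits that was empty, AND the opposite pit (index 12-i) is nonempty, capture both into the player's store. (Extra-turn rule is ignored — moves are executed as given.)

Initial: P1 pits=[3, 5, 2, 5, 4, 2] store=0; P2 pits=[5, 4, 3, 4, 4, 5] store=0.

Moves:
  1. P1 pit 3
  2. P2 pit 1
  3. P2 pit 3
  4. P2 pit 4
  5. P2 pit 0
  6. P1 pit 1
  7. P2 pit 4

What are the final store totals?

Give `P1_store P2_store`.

Move 1: P1 pit3 -> P1=[3,5,2,0,5,3](1) P2=[6,5,3,4,4,5](0)
Move 2: P2 pit1 -> P1=[3,5,2,0,5,3](1) P2=[6,0,4,5,5,6](1)
Move 3: P2 pit3 -> P1=[4,6,2,0,5,3](1) P2=[6,0,4,0,6,7](2)
Move 4: P2 pit4 -> P1=[5,7,3,1,5,3](1) P2=[6,0,4,0,0,8](3)
Move 5: P2 pit0 -> P1=[5,7,3,1,5,3](1) P2=[0,1,5,1,1,9](4)
Move 6: P1 pit1 -> P1=[5,0,4,2,6,4](2) P2=[1,2,5,1,1,9](4)
Move 7: P2 pit4 -> P1=[5,0,4,2,6,4](2) P2=[1,2,5,1,0,10](4)

Answer: 2 4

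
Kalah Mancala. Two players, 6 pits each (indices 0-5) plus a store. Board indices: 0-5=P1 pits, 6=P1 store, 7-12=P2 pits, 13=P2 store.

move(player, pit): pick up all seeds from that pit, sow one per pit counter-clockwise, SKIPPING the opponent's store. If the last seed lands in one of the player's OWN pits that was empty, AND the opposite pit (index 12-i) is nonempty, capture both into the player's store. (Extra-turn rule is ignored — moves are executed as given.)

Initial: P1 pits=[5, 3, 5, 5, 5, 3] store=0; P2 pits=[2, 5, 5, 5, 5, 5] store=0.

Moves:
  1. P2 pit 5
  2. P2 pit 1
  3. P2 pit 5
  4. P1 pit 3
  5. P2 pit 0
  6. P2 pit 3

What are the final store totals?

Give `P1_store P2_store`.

Answer: 1 4

Derivation:
Move 1: P2 pit5 -> P1=[6,4,6,6,5,3](0) P2=[2,5,5,5,5,0](1)
Move 2: P2 pit1 -> P1=[6,4,6,6,5,3](0) P2=[2,0,6,6,6,1](2)
Move 3: P2 pit5 -> P1=[6,4,6,6,5,3](0) P2=[2,0,6,6,6,0](3)
Move 4: P1 pit3 -> P1=[6,4,6,0,6,4](1) P2=[3,1,7,6,6,0](3)
Move 5: P2 pit0 -> P1=[6,4,6,0,6,4](1) P2=[0,2,8,7,6,0](3)
Move 6: P2 pit3 -> P1=[7,5,7,1,6,4](1) P2=[0,2,8,0,7,1](4)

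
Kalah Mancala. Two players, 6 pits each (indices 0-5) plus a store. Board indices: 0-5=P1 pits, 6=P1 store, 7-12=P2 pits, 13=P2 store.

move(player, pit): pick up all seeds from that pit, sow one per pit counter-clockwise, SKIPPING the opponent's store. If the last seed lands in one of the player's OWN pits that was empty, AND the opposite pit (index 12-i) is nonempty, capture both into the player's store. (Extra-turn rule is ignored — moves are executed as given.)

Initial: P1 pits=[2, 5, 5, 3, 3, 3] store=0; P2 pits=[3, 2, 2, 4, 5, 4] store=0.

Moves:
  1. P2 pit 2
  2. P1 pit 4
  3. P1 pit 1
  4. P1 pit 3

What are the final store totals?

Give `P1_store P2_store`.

Answer: 3 0

Derivation:
Move 1: P2 pit2 -> P1=[2,5,5,3,3,3](0) P2=[3,2,0,5,6,4](0)
Move 2: P1 pit4 -> P1=[2,5,5,3,0,4](1) P2=[4,2,0,5,6,4](0)
Move 3: P1 pit1 -> P1=[2,0,6,4,1,5](2) P2=[4,2,0,5,6,4](0)
Move 4: P1 pit3 -> P1=[2,0,6,0,2,6](3) P2=[5,2,0,5,6,4](0)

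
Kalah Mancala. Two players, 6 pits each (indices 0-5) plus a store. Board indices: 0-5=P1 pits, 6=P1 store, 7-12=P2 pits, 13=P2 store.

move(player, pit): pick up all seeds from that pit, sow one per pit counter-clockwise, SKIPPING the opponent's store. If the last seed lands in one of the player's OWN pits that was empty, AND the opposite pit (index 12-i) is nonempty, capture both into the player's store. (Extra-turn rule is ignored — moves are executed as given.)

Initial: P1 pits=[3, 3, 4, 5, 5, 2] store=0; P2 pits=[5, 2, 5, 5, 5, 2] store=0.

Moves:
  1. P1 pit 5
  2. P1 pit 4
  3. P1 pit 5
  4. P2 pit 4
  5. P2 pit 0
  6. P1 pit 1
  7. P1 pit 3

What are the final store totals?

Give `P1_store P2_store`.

Move 1: P1 pit5 -> P1=[3,3,4,5,5,0](1) P2=[6,2,5,5,5,2](0)
Move 2: P1 pit4 -> P1=[3,3,4,5,0,1](2) P2=[7,3,6,5,5,2](0)
Move 3: P1 pit5 -> P1=[3,3,4,5,0,0](3) P2=[7,3,6,5,5,2](0)
Move 4: P2 pit4 -> P1=[4,4,5,5,0,0](3) P2=[7,3,6,5,0,3](1)
Move 5: P2 pit0 -> P1=[5,4,5,5,0,0](3) P2=[0,4,7,6,1,4](2)
Move 6: P1 pit1 -> P1=[5,0,6,6,1,1](3) P2=[0,4,7,6,1,4](2)
Move 7: P1 pit3 -> P1=[5,0,6,0,2,2](4) P2=[1,5,8,6,1,4](2)

Answer: 4 2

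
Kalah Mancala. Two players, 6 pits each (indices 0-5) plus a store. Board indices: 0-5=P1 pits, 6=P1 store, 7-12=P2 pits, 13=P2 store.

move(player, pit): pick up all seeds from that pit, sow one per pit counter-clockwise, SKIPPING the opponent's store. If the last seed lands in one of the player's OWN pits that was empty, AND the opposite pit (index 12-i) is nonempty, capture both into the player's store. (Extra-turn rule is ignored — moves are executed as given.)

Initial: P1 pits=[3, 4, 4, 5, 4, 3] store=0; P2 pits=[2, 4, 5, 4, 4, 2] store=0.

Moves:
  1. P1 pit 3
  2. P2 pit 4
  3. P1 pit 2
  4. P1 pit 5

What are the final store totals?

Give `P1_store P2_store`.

Move 1: P1 pit3 -> P1=[3,4,4,0,5,4](1) P2=[3,5,5,4,4,2](0)
Move 2: P2 pit4 -> P1=[4,5,4,0,5,4](1) P2=[3,5,5,4,0,3](1)
Move 3: P1 pit2 -> P1=[4,5,0,1,6,5](2) P2=[3,5,5,4,0,3](1)
Move 4: P1 pit5 -> P1=[4,5,0,1,6,0](3) P2=[4,6,6,5,0,3](1)

Answer: 3 1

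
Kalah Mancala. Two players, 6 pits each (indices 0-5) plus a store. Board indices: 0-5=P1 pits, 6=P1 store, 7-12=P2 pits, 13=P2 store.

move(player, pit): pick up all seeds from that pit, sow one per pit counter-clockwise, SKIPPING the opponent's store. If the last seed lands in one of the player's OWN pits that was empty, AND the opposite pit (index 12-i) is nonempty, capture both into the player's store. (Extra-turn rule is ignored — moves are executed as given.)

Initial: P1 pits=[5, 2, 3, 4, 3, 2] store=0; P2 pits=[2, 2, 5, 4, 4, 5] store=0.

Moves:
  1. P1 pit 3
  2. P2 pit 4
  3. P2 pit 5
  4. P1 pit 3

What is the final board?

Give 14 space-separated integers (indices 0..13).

Answer: 7 4 4 0 6 3 1 3 2 5 4 0 0 2

Derivation:
Move 1: P1 pit3 -> P1=[5,2,3,0,4,3](1) P2=[3,2,5,4,4,5](0)
Move 2: P2 pit4 -> P1=[6,3,3,0,4,3](1) P2=[3,2,5,4,0,6](1)
Move 3: P2 pit5 -> P1=[7,4,4,1,5,3](1) P2=[3,2,5,4,0,0](2)
Move 4: P1 pit3 -> P1=[7,4,4,0,6,3](1) P2=[3,2,5,4,0,0](2)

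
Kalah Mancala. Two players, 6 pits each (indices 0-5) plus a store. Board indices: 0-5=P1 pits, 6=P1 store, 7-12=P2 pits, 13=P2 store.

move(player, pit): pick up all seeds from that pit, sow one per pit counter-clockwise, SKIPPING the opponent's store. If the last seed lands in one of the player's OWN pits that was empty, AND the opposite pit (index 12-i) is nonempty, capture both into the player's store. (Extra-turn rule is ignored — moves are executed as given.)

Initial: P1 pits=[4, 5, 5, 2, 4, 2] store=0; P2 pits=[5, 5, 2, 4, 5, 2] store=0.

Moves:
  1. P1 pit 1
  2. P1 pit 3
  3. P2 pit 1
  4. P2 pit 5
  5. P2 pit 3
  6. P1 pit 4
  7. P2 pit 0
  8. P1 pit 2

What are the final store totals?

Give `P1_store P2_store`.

Move 1: P1 pit1 -> P1=[4,0,6,3,5,3](1) P2=[5,5,2,4,5,2](0)
Move 2: P1 pit3 -> P1=[4,0,6,0,6,4](2) P2=[5,5,2,4,5,2](0)
Move 3: P2 pit1 -> P1=[4,0,6,0,6,4](2) P2=[5,0,3,5,6,3](1)
Move 4: P2 pit5 -> P1=[5,1,6,0,6,4](2) P2=[5,0,3,5,6,0](2)
Move 5: P2 pit3 -> P1=[6,2,6,0,6,4](2) P2=[5,0,3,0,7,1](3)
Move 6: P1 pit4 -> P1=[6,2,6,0,0,5](3) P2=[6,1,4,1,7,1](3)
Move 7: P2 pit0 -> P1=[6,2,6,0,0,5](3) P2=[0,2,5,2,8,2](4)
Move 8: P1 pit2 -> P1=[6,2,0,1,1,6](4) P2=[1,3,5,2,8,2](4)

Answer: 4 4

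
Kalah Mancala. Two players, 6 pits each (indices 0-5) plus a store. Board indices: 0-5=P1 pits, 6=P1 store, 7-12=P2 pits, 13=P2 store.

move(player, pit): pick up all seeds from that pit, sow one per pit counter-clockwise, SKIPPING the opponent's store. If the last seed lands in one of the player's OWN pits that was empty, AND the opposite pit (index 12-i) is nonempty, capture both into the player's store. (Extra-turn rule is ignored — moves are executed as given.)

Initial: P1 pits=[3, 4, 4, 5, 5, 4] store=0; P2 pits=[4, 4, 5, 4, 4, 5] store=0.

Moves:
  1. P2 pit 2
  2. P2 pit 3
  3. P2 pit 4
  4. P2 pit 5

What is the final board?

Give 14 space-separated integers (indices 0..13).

Move 1: P2 pit2 -> P1=[4,4,4,5,5,4](0) P2=[4,4,0,5,5,6](1)
Move 2: P2 pit3 -> P1=[5,5,4,5,5,4](0) P2=[4,4,0,0,6,7](2)
Move 3: P2 pit4 -> P1=[6,6,5,6,5,4](0) P2=[4,4,0,0,0,8](3)
Move 4: P2 pit5 -> P1=[7,7,6,7,6,5](0) P2=[5,4,0,0,0,0](4)

Answer: 7 7 6 7 6 5 0 5 4 0 0 0 0 4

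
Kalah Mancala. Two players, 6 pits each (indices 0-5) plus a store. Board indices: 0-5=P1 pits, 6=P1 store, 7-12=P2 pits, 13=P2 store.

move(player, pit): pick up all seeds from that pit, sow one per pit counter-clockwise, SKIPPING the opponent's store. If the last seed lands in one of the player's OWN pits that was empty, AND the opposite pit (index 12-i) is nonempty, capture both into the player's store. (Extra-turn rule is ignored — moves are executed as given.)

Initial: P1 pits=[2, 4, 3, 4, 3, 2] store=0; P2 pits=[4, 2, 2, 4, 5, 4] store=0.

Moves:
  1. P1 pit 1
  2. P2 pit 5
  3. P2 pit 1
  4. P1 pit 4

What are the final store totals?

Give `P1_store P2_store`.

Answer: 1 1

Derivation:
Move 1: P1 pit1 -> P1=[2,0,4,5,4,3](0) P2=[4,2,2,4,5,4](0)
Move 2: P2 pit5 -> P1=[3,1,5,5,4,3](0) P2=[4,2,2,4,5,0](1)
Move 3: P2 pit1 -> P1=[3,1,5,5,4,3](0) P2=[4,0,3,5,5,0](1)
Move 4: P1 pit4 -> P1=[3,1,5,5,0,4](1) P2=[5,1,3,5,5,0](1)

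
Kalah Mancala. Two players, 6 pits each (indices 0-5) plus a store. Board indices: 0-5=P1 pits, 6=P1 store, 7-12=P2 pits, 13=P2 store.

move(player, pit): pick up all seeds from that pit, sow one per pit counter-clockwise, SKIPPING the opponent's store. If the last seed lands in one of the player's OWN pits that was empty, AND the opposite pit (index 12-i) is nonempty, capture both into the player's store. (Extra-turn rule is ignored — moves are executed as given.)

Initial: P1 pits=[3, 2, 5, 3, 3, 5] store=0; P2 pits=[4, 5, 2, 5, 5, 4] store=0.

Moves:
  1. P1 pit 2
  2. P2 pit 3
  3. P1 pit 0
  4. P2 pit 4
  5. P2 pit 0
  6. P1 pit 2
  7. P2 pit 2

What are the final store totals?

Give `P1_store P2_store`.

Move 1: P1 pit2 -> P1=[3,2,0,4,4,6](1) P2=[5,5,2,5,5,4](0)
Move 2: P2 pit3 -> P1=[4,3,0,4,4,6](1) P2=[5,5,2,0,6,5](1)
Move 3: P1 pit0 -> P1=[0,4,1,5,5,6](1) P2=[5,5,2,0,6,5](1)
Move 4: P2 pit4 -> P1=[1,5,2,6,5,6](1) P2=[5,5,2,0,0,6](2)
Move 5: P2 pit0 -> P1=[1,5,2,6,5,6](1) P2=[0,6,3,1,1,7](2)
Move 6: P1 pit2 -> P1=[1,5,0,7,6,6](1) P2=[0,6,3,1,1,7](2)
Move 7: P2 pit2 -> P1=[1,5,0,7,6,6](1) P2=[0,6,0,2,2,8](2)

Answer: 1 2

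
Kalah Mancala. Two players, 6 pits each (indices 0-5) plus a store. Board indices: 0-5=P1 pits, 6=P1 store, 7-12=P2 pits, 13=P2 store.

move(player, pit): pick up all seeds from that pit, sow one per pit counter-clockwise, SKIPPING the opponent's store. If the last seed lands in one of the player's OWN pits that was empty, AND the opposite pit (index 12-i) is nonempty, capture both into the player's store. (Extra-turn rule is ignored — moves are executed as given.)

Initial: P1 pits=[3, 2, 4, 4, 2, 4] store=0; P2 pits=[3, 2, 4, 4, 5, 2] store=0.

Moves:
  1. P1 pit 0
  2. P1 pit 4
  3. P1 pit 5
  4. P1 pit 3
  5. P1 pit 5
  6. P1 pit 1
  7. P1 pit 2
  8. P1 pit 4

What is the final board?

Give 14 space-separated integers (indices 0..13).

Move 1: P1 pit0 -> P1=[0,3,5,5,2,4](0) P2=[3,2,4,4,5,2](0)
Move 2: P1 pit4 -> P1=[0,3,5,5,0,5](1) P2=[3,2,4,4,5,2](0)
Move 3: P1 pit5 -> P1=[0,3,5,5,0,0](2) P2=[4,3,5,5,5,2](0)
Move 4: P1 pit3 -> P1=[0,3,5,0,1,1](3) P2=[5,4,5,5,5,2](0)
Move 5: P1 pit5 -> P1=[0,3,5,0,1,0](4) P2=[5,4,5,5,5,2](0)
Move 6: P1 pit1 -> P1=[0,0,6,1,2,0](4) P2=[5,4,5,5,5,2](0)
Move 7: P1 pit2 -> P1=[0,0,0,2,3,1](5) P2=[6,5,5,5,5,2](0)
Move 8: P1 pit4 -> P1=[0,0,0,2,0,2](6) P2=[7,5,5,5,5,2](0)

Answer: 0 0 0 2 0 2 6 7 5 5 5 5 2 0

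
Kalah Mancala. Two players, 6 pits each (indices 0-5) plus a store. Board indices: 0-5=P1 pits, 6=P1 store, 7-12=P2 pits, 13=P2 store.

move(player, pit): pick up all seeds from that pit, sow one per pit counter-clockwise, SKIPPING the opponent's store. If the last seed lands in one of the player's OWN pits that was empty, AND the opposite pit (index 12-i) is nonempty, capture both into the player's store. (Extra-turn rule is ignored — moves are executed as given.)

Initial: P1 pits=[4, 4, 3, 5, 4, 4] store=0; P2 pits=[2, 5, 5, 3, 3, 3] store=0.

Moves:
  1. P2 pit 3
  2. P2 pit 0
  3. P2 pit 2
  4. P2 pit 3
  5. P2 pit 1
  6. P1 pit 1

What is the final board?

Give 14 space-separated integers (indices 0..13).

Answer: 6 0 4 6 5 5 1 0 0 1 1 7 6 3

Derivation:
Move 1: P2 pit3 -> P1=[4,4,3,5,4,4](0) P2=[2,5,5,0,4,4](1)
Move 2: P2 pit0 -> P1=[4,4,3,5,4,4](0) P2=[0,6,6,0,4,4](1)
Move 3: P2 pit2 -> P1=[5,5,3,5,4,4](0) P2=[0,6,0,1,5,5](2)
Move 4: P2 pit3 -> P1=[5,5,3,5,4,4](0) P2=[0,6,0,0,6,5](2)
Move 5: P2 pit1 -> P1=[6,5,3,5,4,4](0) P2=[0,0,1,1,7,6](3)
Move 6: P1 pit1 -> P1=[6,0,4,6,5,5](1) P2=[0,0,1,1,7,6](3)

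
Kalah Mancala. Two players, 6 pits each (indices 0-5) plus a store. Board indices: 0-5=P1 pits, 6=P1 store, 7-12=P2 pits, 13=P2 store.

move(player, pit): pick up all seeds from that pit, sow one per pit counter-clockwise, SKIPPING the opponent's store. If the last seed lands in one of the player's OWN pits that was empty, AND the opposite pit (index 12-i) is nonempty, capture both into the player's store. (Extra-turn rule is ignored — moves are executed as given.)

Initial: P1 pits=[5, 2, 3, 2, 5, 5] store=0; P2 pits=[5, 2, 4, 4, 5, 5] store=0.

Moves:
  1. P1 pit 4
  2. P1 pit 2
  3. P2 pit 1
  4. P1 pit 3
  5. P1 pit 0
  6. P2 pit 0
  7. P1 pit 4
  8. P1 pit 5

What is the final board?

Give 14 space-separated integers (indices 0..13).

Move 1: P1 pit4 -> P1=[5,2,3,2,0,6](1) P2=[6,3,5,4,5,5](0)
Move 2: P1 pit2 -> P1=[5,2,0,3,1,7](1) P2=[6,3,5,4,5,5](0)
Move 3: P2 pit1 -> P1=[5,2,0,3,1,7](1) P2=[6,0,6,5,6,5](0)
Move 4: P1 pit3 -> P1=[5,2,0,0,2,8](2) P2=[6,0,6,5,6,5](0)
Move 5: P1 pit0 -> P1=[0,3,1,1,3,9](2) P2=[6,0,6,5,6,5](0)
Move 6: P2 pit0 -> P1=[0,3,1,1,3,9](2) P2=[0,1,7,6,7,6](1)
Move 7: P1 pit4 -> P1=[0,3,1,1,0,10](3) P2=[1,1,7,6,7,6](1)
Move 8: P1 pit5 -> P1=[1,4,2,1,0,0](4) P2=[2,2,8,7,8,7](1)

Answer: 1 4 2 1 0 0 4 2 2 8 7 8 7 1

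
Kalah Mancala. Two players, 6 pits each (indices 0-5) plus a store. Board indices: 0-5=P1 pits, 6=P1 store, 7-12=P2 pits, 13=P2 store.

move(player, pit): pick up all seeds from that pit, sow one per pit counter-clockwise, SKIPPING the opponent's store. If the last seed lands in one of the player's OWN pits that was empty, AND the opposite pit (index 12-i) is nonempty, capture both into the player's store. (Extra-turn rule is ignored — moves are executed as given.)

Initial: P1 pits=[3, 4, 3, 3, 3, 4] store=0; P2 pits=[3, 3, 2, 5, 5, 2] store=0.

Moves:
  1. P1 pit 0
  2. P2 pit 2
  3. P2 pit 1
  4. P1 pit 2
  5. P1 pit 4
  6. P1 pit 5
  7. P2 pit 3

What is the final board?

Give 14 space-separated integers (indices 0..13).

Answer: 1 6 1 6 1 0 3 5 2 2 0 9 3 1

Derivation:
Move 1: P1 pit0 -> P1=[0,5,4,4,3,4](0) P2=[3,3,2,5,5,2](0)
Move 2: P2 pit2 -> P1=[0,5,4,4,3,4](0) P2=[3,3,0,6,6,2](0)
Move 3: P2 pit1 -> P1=[0,5,4,4,3,4](0) P2=[3,0,1,7,7,2](0)
Move 4: P1 pit2 -> P1=[0,5,0,5,4,5](1) P2=[3,0,1,7,7,2](0)
Move 5: P1 pit4 -> P1=[0,5,0,5,0,6](2) P2=[4,1,1,7,7,2](0)
Move 6: P1 pit5 -> P1=[0,5,0,5,0,0](3) P2=[5,2,2,8,8,2](0)
Move 7: P2 pit3 -> P1=[1,6,1,6,1,0](3) P2=[5,2,2,0,9,3](1)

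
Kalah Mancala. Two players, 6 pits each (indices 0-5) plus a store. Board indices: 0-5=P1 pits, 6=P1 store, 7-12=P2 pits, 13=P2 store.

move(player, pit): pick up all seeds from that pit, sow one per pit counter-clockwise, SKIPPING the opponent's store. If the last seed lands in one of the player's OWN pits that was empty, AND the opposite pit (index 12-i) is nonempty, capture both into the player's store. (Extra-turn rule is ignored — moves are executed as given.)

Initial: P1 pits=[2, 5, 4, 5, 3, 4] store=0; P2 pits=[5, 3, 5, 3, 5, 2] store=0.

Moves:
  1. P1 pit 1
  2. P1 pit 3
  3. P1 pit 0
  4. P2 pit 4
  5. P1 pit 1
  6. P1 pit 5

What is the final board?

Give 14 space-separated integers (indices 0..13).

Move 1: P1 pit1 -> P1=[2,0,5,6,4,5](1) P2=[5,3,5,3,5,2](0)
Move 2: P1 pit3 -> P1=[2,0,5,0,5,6](2) P2=[6,4,6,3,5,2](0)
Move 3: P1 pit0 -> P1=[0,1,6,0,5,6](2) P2=[6,4,6,3,5,2](0)
Move 4: P2 pit4 -> P1=[1,2,7,0,5,6](2) P2=[6,4,6,3,0,3](1)
Move 5: P1 pit1 -> P1=[1,0,8,0,5,6](9) P2=[6,4,0,3,0,3](1)
Move 6: P1 pit5 -> P1=[1,0,8,0,5,0](10) P2=[7,5,1,4,1,3](1)

Answer: 1 0 8 0 5 0 10 7 5 1 4 1 3 1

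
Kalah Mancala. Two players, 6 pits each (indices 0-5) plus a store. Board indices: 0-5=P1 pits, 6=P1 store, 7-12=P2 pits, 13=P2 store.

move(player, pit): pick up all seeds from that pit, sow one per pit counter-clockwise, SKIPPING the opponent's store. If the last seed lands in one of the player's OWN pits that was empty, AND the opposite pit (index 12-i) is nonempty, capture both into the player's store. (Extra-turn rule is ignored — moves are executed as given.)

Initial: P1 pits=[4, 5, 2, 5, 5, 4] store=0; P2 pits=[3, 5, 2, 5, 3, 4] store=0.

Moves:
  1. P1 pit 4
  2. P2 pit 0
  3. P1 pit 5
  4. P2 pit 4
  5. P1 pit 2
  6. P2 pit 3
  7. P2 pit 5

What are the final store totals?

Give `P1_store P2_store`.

Move 1: P1 pit4 -> P1=[4,5,2,5,0,5](1) P2=[4,6,3,5,3,4](0)
Move 2: P2 pit0 -> P1=[4,5,2,5,0,5](1) P2=[0,7,4,6,4,4](0)
Move 3: P1 pit5 -> P1=[4,5,2,5,0,0](2) P2=[1,8,5,7,4,4](0)
Move 4: P2 pit4 -> P1=[5,6,2,5,0,0](2) P2=[1,8,5,7,0,5](1)
Move 5: P1 pit2 -> P1=[5,6,0,6,0,0](11) P2=[1,0,5,7,0,5](1)
Move 6: P2 pit3 -> P1=[6,7,1,7,0,0](11) P2=[1,0,5,0,1,6](2)
Move 7: P2 pit5 -> P1=[7,8,2,8,1,0](11) P2=[1,0,5,0,1,0](3)

Answer: 11 3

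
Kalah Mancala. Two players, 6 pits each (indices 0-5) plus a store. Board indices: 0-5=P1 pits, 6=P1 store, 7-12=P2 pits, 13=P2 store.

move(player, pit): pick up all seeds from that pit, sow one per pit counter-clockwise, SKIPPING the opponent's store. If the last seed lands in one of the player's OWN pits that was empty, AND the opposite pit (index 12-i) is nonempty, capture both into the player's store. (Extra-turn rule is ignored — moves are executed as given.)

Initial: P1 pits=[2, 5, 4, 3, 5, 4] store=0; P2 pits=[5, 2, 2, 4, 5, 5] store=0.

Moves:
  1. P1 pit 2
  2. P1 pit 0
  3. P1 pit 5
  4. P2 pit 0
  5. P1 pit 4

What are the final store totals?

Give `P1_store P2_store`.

Move 1: P1 pit2 -> P1=[2,5,0,4,6,5](1) P2=[5,2,2,4,5,5](0)
Move 2: P1 pit0 -> P1=[0,6,0,4,6,5](6) P2=[5,2,2,0,5,5](0)
Move 3: P1 pit5 -> P1=[0,6,0,4,6,0](7) P2=[6,3,3,1,5,5](0)
Move 4: P2 pit0 -> P1=[0,6,0,4,6,0](7) P2=[0,4,4,2,6,6](1)
Move 5: P1 pit4 -> P1=[0,6,0,4,0,1](8) P2=[1,5,5,3,6,6](1)

Answer: 8 1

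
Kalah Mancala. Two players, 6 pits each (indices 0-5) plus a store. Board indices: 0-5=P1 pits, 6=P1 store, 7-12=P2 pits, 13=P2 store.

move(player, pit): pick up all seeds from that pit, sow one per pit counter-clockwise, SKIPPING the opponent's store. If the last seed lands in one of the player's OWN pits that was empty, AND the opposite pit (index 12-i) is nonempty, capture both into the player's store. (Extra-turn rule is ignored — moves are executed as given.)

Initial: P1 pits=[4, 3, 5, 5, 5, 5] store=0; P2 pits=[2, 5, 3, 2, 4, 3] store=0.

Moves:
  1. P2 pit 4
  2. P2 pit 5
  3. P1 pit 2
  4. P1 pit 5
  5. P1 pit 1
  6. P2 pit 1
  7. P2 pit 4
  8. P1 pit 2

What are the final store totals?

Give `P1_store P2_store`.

Move 1: P2 pit4 -> P1=[5,4,5,5,5,5](0) P2=[2,5,3,2,0,4](1)
Move 2: P2 pit5 -> P1=[6,5,6,5,5,5](0) P2=[2,5,3,2,0,0](2)
Move 3: P1 pit2 -> P1=[6,5,0,6,6,6](1) P2=[3,6,3,2,0,0](2)
Move 4: P1 pit5 -> P1=[6,5,0,6,6,0](2) P2=[4,7,4,3,1,0](2)
Move 5: P1 pit1 -> P1=[6,0,1,7,7,1](3) P2=[4,7,4,3,1,0](2)
Move 6: P2 pit1 -> P1=[7,1,1,7,7,1](3) P2=[4,0,5,4,2,1](3)
Move 7: P2 pit4 -> P1=[7,1,1,7,7,1](3) P2=[4,0,5,4,0,2](4)
Move 8: P1 pit2 -> P1=[7,1,0,8,7,1](3) P2=[4,0,5,4,0,2](4)

Answer: 3 4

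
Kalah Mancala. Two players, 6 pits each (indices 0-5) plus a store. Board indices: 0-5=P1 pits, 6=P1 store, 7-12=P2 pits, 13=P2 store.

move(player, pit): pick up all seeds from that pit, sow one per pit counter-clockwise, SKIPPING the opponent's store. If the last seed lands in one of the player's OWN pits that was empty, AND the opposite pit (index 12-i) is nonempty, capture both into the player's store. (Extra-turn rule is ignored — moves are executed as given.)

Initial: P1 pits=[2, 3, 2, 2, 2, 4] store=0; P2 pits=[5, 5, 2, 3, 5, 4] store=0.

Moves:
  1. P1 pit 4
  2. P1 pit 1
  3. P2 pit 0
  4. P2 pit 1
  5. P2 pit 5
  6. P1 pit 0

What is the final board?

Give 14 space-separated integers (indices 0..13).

Answer: 0 2 5 5 0 5 7 0 0 4 4 6 0 1

Derivation:
Move 1: P1 pit4 -> P1=[2,3,2,2,0,5](1) P2=[5,5,2,3,5,4](0)
Move 2: P1 pit1 -> P1=[2,0,3,3,0,5](7) P2=[5,0,2,3,5,4](0)
Move 3: P2 pit0 -> P1=[2,0,3,3,0,5](7) P2=[0,1,3,4,6,5](0)
Move 4: P2 pit1 -> P1=[2,0,3,3,0,5](7) P2=[0,0,4,4,6,5](0)
Move 5: P2 pit5 -> P1=[3,1,4,4,0,5](7) P2=[0,0,4,4,6,0](1)
Move 6: P1 pit0 -> P1=[0,2,5,5,0,5](7) P2=[0,0,4,4,6,0](1)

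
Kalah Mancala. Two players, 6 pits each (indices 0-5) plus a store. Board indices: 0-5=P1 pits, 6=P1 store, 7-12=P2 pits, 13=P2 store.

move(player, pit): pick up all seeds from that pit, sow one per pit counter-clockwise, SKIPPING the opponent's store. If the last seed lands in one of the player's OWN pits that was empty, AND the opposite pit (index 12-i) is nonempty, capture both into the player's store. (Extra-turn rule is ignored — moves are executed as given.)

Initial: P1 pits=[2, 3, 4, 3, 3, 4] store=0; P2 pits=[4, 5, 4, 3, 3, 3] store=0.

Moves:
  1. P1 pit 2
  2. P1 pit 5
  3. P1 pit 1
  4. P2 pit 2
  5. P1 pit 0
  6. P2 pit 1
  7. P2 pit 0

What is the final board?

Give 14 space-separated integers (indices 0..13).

Move 1: P1 pit2 -> P1=[2,3,0,4,4,5](1) P2=[4,5,4,3,3,3](0)
Move 2: P1 pit5 -> P1=[2,3,0,4,4,0](2) P2=[5,6,5,4,3,3](0)
Move 3: P1 pit1 -> P1=[2,0,1,5,5,0](2) P2=[5,6,5,4,3,3](0)
Move 4: P2 pit2 -> P1=[3,0,1,5,5,0](2) P2=[5,6,0,5,4,4](1)
Move 5: P1 pit0 -> P1=[0,1,2,6,5,0](2) P2=[5,6,0,5,4,4](1)
Move 6: P2 pit1 -> P1=[1,1,2,6,5,0](2) P2=[5,0,1,6,5,5](2)
Move 7: P2 pit0 -> P1=[1,1,2,6,5,0](2) P2=[0,1,2,7,6,6](2)

Answer: 1 1 2 6 5 0 2 0 1 2 7 6 6 2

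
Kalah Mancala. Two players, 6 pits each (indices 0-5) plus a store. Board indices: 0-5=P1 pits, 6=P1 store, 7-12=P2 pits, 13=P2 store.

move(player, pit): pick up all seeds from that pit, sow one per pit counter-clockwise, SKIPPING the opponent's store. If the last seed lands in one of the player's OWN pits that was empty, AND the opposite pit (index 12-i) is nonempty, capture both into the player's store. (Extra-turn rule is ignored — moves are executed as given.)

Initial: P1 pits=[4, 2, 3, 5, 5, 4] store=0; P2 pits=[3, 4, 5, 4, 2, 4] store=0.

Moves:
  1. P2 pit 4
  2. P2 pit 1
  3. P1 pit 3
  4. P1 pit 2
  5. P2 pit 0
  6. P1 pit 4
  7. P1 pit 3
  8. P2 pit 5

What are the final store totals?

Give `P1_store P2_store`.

Move 1: P2 pit4 -> P1=[4,2,3,5,5,4](0) P2=[3,4,5,4,0,5](1)
Move 2: P2 pit1 -> P1=[4,2,3,5,5,4](0) P2=[3,0,6,5,1,6](1)
Move 3: P1 pit3 -> P1=[4,2,3,0,6,5](1) P2=[4,1,6,5,1,6](1)
Move 4: P1 pit2 -> P1=[4,2,0,1,7,6](1) P2=[4,1,6,5,1,6](1)
Move 5: P2 pit0 -> P1=[4,2,0,1,7,6](1) P2=[0,2,7,6,2,6](1)
Move 6: P1 pit4 -> P1=[4,2,0,1,0,7](2) P2=[1,3,8,7,3,6](1)
Move 7: P1 pit3 -> P1=[4,2,0,0,0,7](6) P2=[1,0,8,7,3,6](1)
Move 8: P2 pit5 -> P1=[5,3,1,1,1,7](6) P2=[1,0,8,7,3,0](2)

Answer: 6 2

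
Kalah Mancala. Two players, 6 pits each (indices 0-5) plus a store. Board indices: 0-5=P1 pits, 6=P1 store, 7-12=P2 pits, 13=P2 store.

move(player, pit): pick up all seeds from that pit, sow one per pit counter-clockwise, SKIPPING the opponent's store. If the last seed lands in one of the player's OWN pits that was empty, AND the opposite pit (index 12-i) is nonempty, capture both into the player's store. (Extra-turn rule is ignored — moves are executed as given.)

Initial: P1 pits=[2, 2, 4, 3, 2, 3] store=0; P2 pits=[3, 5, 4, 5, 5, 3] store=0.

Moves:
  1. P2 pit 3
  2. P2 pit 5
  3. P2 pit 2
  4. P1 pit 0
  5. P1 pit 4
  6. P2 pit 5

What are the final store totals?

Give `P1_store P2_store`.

Move 1: P2 pit3 -> P1=[3,3,4,3,2,3](0) P2=[3,5,4,0,6,4](1)
Move 2: P2 pit5 -> P1=[4,4,5,3,2,3](0) P2=[3,5,4,0,6,0](2)
Move 3: P2 pit2 -> P1=[4,4,5,3,2,3](0) P2=[3,5,0,1,7,1](3)
Move 4: P1 pit0 -> P1=[0,5,6,4,3,3](0) P2=[3,5,0,1,7,1](3)
Move 5: P1 pit4 -> P1=[0,5,6,4,0,4](1) P2=[4,5,0,1,7,1](3)
Move 6: P2 pit5 -> P1=[0,5,6,4,0,4](1) P2=[4,5,0,1,7,0](4)

Answer: 1 4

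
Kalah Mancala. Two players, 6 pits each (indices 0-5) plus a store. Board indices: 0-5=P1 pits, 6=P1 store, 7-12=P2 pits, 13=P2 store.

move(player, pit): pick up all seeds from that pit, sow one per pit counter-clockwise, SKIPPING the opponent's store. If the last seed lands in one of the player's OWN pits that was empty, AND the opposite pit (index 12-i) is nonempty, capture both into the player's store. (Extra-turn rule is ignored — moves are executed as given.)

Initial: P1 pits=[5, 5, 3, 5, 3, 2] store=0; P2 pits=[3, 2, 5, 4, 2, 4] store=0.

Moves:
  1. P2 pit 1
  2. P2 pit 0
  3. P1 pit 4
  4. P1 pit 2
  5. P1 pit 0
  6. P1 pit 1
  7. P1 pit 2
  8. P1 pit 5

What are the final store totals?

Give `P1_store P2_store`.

Answer: 3 0

Derivation:
Move 1: P2 pit1 -> P1=[5,5,3,5,3,2](0) P2=[3,0,6,5,2,4](0)
Move 2: P2 pit0 -> P1=[5,5,3,5,3,2](0) P2=[0,1,7,6,2,4](0)
Move 3: P1 pit4 -> P1=[5,5,3,5,0,3](1) P2=[1,1,7,6,2,4](0)
Move 4: P1 pit2 -> P1=[5,5,0,6,1,4](1) P2=[1,1,7,6,2,4](0)
Move 5: P1 pit0 -> P1=[0,6,1,7,2,5](1) P2=[1,1,7,6,2,4](0)
Move 6: P1 pit1 -> P1=[0,0,2,8,3,6](2) P2=[2,1,7,6,2,4](0)
Move 7: P1 pit2 -> P1=[0,0,0,9,4,6](2) P2=[2,1,7,6,2,4](0)
Move 8: P1 pit5 -> P1=[0,0,0,9,4,0](3) P2=[3,2,8,7,3,4](0)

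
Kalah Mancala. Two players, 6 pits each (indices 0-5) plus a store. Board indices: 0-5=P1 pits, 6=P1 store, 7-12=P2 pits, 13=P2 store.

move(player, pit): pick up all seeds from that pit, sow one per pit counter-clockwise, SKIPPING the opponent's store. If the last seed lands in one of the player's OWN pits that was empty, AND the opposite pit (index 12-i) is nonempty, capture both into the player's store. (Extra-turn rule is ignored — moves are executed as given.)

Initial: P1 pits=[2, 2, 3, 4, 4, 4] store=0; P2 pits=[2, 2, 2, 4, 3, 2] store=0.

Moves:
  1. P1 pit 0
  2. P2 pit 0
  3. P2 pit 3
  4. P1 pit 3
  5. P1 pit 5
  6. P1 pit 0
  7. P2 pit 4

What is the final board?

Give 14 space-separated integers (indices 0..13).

Move 1: P1 pit0 -> P1=[0,3,4,4,4,4](0) P2=[2,2,2,4,3,2](0)
Move 2: P2 pit0 -> P1=[0,3,4,4,4,4](0) P2=[0,3,3,4,3,2](0)
Move 3: P2 pit3 -> P1=[1,3,4,4,4,4](0) P2=[0,3,3,0,4,3](1)
Move 4: P1 pit3 -> P1=[1,3,4,0,5,5](1) P2=[1,3,3,0,4,3](1)
Move 5: P1 pit5 -> P1=[1,3,4,0,5,0](2) P2=[2,4,4,1,4,3](1)
Move 6: P1 pit0 -> P1=[0,4,4,0,5,0](2) P2=[2,4,4,1,4,3](1)
Move 7: P2 pit4 -> P1=[1,5,4,0,5,0](2) P2=[2,4,4,1,0,4](2)

Answer: 1 5 4 0 5 0 2 2 4 4 1 0 4 2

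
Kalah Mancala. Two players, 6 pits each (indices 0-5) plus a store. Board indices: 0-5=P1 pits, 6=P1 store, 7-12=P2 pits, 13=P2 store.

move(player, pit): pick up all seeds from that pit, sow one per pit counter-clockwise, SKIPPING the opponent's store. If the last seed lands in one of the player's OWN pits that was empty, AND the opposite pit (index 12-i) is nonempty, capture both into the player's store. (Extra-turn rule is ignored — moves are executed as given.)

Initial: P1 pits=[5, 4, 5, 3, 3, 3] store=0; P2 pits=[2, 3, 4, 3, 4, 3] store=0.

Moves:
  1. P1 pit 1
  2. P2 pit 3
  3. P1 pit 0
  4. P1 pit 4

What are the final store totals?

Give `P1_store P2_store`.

Answer: 1 1

Derivation:
Move 1: P1 pit1 -> P1=[5,0,6,4,4,4](0) P2=[2,3,4,3,4,3](0)
Move 2: P2 pit3 -> P1=[5,0,6,4,4,4](0) P2=[2,3,4,0,5,4](1)
Move 3: P1 pit0 -> P1=[0,1,7,5,5,5](0) P2=[2,3,4,0,5,4](1)
Move 4: P1 pit4 -> P1=[0,1,7,5,0,6](1) P2=[3,4,5,0,5,4](1)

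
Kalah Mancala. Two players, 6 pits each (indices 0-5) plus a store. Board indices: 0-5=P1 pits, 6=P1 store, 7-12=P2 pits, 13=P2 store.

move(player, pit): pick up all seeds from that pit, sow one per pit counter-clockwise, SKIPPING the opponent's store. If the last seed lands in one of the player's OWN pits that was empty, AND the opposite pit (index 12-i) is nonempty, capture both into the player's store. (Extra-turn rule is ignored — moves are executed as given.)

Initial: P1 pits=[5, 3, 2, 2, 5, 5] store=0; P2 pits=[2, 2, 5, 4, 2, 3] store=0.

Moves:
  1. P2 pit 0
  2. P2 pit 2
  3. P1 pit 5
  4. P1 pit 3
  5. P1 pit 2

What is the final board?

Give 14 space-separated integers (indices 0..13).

Move 1: P2 pit0 -> P1=[5,3,2,2,5,5](0) P2=[0,3,6,4,2,3](0)
Move 2: P2 pit2 -> P1=[6,4,2,2,5,5](0) P2=[0,3,0,5,3,4](1)
Move 3: P1 pit5 -> P1=[6,4,2,2,5,0](1) P2=[1,4,1,6,3,4](1)
Move 4: P1 pit3 -> P1=[6,4,2,0,6,0](3) P2=[0,4,1,6,3,4](1)
Move 5: P1 pit2 -> P1=[6,4,0,1,7,0](3) P2=[0,4,1,6,3,4](1)

Answer: 6 4 0 1 7 0 3 0 4 1 6 3 4 1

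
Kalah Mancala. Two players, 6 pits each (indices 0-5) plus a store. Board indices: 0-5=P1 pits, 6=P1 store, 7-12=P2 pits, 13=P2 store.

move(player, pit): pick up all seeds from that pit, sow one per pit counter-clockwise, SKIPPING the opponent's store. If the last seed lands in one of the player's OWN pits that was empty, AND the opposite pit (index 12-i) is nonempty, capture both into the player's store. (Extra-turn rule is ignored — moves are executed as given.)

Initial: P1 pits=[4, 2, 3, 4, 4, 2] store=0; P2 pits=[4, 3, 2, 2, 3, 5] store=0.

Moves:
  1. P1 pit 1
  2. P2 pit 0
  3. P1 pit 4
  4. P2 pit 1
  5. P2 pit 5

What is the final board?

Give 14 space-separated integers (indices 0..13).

Move 1: P1 pit1 -> P1=[4,0,4,5,4,2](0) P2=[4,3,2,2,3,5](0)
Move 2: P2 pit0 -> P1=[4,0,4,5,4,2](0) P2=[0,4,3,3,4,5](0)
Move 3: P1 pit4 -> P1=[4,0,4,5,0,3](1) P2=[1,5,3,3,4,5](0)
Move 4: P2 pit1 -> P1=[4,0,4,5,0,3](1) P2=[1,0,4,4,5,6](1)
Move 5: P2 pit5 -> P1=[5,1,5,6,1,3](1) P2=[1,0,4,4,5,0](2)

Answer: 5 1 5 6 1 3 1 1 0 4 4 5 0 2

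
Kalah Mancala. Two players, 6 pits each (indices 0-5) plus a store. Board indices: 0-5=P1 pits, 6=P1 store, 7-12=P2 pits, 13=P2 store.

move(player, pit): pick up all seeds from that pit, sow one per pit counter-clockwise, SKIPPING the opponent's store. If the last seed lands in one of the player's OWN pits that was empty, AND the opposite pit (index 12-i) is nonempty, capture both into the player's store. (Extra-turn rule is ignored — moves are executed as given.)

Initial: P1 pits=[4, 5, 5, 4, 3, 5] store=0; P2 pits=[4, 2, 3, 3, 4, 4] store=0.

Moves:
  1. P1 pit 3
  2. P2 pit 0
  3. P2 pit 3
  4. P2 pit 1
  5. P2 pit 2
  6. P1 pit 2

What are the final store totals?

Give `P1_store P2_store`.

Answer: 2 2

Derivation:
Move 1: P1 pit3 -> P1=[4,5,5,0,4,6](1) P2=[5,2,3,3,4,4](0)
Move 2: P2 pit0 -> P1=[4,5,5,0,4,6](1) P2=[0,3,4,4,5,5](0)
Move 3: P2 pit3 -> P1=[5,5,5,0,4,6](1) P2=[0,3,4,0,6,6](1)
Move 4: P2 pit1 -> P1=[5,5,5,0,4,6](1) P2=[0,0,5,1,7,6](1)
Move 5: P2 pit2 -> P1=[6,5,5,0,4,6](1) P2=[0,0,0,2,8,7](2)
Move 6: P1 pit2 -> P1=[6,5,0,1,5,7](2) P2=[1,0,0,2,8,7](2)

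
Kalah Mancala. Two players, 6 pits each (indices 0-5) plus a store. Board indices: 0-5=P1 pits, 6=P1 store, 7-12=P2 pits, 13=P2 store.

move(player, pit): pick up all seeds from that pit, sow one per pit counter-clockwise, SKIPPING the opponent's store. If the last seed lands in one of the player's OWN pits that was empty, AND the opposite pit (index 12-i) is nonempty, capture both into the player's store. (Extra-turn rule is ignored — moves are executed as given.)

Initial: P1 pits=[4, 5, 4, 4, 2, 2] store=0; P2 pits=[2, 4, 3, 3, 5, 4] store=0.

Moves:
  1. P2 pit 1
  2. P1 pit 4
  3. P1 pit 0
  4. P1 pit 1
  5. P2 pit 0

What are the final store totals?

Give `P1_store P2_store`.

Move 1: P2 pit1 -> P1=[4,5,4,4,2,2](0) P2=[2,0,4,4,6,5](0)
Move 2: P1 pit4 -> P1=[4,5,4,4,0,3](1) P2=[2,0,4,4,6,5](0)
Move 3: P1 pit0 -> P1=[0,6,5,5,1,3](1) P2=[2,0,4,4,6,5](0)
Move 4: P1 pit1 -> P1=[0,0,6,6,2,4](2) P2=[3,0,4,4,6,5](0)
Move 5: P2 pit0 -> P1=[0,0,6,6,2,4](2) P2=[0,1,5,5,6,5](0)

Answer: 2 0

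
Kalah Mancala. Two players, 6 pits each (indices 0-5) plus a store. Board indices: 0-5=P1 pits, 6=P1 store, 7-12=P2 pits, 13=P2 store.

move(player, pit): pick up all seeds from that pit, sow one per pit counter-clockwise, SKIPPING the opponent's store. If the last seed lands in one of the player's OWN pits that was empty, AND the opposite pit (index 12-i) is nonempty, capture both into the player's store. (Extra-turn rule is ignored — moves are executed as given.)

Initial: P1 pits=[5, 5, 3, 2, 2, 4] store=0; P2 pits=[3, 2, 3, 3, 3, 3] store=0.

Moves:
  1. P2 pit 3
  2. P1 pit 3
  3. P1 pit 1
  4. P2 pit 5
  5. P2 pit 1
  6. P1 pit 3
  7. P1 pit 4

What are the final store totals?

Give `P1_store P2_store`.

Move 1: P2 pit3 -> P1=[5,5,3,2,2,4](0) P2=[3,2,3,0,4,4](1)
Move 2: P1 pit3 -> P1=[5,5,3,0,3,5](0) P2=[3,2,3,0,4,4](1)
Move 3: P1 pit1 -> P1=[5,0,4,1,4,6](1) P2=[3,2,3,0,4,4](1)
Move 4: P2 pit5 -> P1=[6,1,5,1,4,6](1) P2=[3,2,3,0,4,0](2)
Move 5: P2 pit1 -> P1=[6,1,0,1,4,6](1) P2=[3,0,4,0,4,0](8)
Move 6: P1 pit3 -> P1=[6,1,0,0,5,6](1) P2=[3,0,4,0,4,0](8)
Move 7: P1 pit4 -> P1=[6,1,0,0,0,7](2) P2=[4,1,5,0,4,0](8)

Answer: 2 8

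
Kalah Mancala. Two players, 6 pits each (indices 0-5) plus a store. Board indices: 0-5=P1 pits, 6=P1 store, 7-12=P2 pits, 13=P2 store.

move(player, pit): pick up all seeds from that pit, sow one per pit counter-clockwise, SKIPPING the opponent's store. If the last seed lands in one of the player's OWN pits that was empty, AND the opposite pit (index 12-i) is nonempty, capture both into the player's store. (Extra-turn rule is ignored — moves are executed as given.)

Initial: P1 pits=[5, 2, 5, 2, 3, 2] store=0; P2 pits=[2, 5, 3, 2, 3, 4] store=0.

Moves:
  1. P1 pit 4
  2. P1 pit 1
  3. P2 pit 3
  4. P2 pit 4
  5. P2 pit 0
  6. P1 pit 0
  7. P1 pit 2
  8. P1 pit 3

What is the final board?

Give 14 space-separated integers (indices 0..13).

Answer: 0 2 0 0 2 5 3 1 7 4 0 0 6 8

Derivation:
Move 1: P1 pit4 -> P1=[5,2,5,2,0,3](1) P2=[3,5,3,2,3,4](0)
Move 2: P1 pit1 -> P1=[5,0,6,3,0,3](1) P2=[3,5,3,2,3,4](0)
Move 3: P2 pit3 -> P1=[5,0,6,3,0,3](1) P2=[3,5,3,0,4,5](0)
Move 4: P2 pit4 -> P1=[6,1,6,3,0,3](1) P2=[3,5,3,0,0,6](1)
Move 5: P2 pit0 -> P1=[6,1,0,3,0,3](1) P2=[0,6,4,0,0,6](8)
Move 6: P1 pit0 -> P1=[0,2,1,4,1,4](2) P2=[0,6,4,0,0,6](8)
Move 7: P1 pit2 -> P1=[0,2,0,5,1,4](2) P2=[0,6,4,0,0,6](8)
Move 8: P1 pit3 -> P1=[0,2,0,0,2,5](3) P2=[1,7,4,0,0,6](8)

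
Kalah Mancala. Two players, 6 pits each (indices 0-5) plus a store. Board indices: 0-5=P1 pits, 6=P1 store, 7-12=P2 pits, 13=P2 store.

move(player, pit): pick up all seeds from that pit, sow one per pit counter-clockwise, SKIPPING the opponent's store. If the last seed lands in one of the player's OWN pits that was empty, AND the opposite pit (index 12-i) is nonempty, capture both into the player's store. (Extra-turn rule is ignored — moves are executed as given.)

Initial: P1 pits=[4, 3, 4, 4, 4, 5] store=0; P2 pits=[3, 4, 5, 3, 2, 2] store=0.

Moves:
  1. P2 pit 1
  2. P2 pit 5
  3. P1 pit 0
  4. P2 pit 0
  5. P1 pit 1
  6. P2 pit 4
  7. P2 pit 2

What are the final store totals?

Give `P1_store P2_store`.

Answer: 1 3

Derivation:
Move 1: P2 pit1 -> P1=[4,3,4,4,4,5](0) P2=[3,0,6,4,3,3](0)
Move 2: P2 pit5 -> P1=[5,4,4,4,4,5](0) P2=[3,0,6,4,3,0](1)
Move 3: P1 pit0 -> P1=[0,5,5,5,5,6](0) P2=[3,0,6,4,3,0](1)
Move 4: P2 pit0 -> P1=[0,5,5,5,5,6](0) P2=[0,1,7,5,3,0](1)
Move 5: P1 pit1 -> P1=[0,0,6,6,6,7](1) P2=[0,1,7,5,3,0](1)
Move 6: P2 pit4 -> P1=[1,0,6,6,6,7](1) P2=[0,1,7,5,0,1](2)
Move 7: P2 pit2 -> P1=[2,1,7,6,6,7](1) P2=[0,1,0,6,1,2](3)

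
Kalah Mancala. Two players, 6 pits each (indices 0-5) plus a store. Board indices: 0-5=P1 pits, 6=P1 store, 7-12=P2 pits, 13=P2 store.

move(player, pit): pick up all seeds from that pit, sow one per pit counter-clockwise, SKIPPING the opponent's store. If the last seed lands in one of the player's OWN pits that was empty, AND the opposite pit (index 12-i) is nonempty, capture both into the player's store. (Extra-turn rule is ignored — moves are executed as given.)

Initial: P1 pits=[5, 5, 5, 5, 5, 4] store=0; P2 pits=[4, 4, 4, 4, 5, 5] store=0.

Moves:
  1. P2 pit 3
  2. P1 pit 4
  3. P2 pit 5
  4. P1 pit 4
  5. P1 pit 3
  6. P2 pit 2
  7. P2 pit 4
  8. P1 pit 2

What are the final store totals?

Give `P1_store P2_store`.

Move 1: P2 pit3 -> P1=[6,5,5,5,5,4](0) P2=[4,4,4,0,6,6](1)
Move 2: P1 pit4 -> P1=[6,5,5,5,0,5](1) P2=[5,5,5,0,6,6](1)
Move 3: P2 pit5 -> P1=[7,6,6,6,1,5](1) P2=[5,5,5,0,6,0](2)
Move 4: P1 pit4 -> P1=[7,6,6,6,0,6](1) P2=[5,5,5,0,6,0](2)
Move 5: P1 pit3 -> P1=[7,6,6,0,1,7](2) P2=[6,6,6,0,6,0](2)
Move 6: P2 pit2 -> P1=[8,7,6,0,1,7](2) P2=[6,6,0,1,7,1](3)
Move 7: P2 pit4 -> P1=[9,8,7,1,2,7](2) P2=[6,6,0,1,0,2](4)
Move 8: P1 pit2 -> P1=[9,8,0,2,3,8](3) P2=[7,7,1,1,0,2](4)

Answer: 3 4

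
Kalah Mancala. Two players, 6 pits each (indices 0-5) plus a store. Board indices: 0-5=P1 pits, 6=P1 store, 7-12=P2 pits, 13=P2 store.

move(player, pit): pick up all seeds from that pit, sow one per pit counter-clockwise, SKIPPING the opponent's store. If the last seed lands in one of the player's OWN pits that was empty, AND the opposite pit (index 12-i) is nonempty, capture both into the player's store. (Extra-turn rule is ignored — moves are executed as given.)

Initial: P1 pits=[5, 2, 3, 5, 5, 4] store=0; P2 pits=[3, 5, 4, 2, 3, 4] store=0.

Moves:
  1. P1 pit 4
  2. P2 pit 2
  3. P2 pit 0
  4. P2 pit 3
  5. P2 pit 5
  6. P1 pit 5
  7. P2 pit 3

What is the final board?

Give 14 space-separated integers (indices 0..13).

Answer: 8 3 4 6 1 0 2 1 8 2 0 7 0 3

Derivation:
Move 1: P1 pit4 -> P1=[5,2,3,5,0,5](1) P2=[4,6,5,2,3,4](0)
Move 2: P2 pit2 -> P1=[6,2,3,5,0,5](1) P2=[4,6,0,3,4,5](1)
Move 3: P2 pit0 -> P1=[6,2,3,5,0,5](1) P2=[0,7,1,4,5,5](1)
Move 4: P2 pit3 -> P1=[7,2,3,5,0,5](1) P2=[0,7,1,0,6,6](2)
Move 5: P2 pit5 -> P1=[8,3,4,6,1,5](1) P2=[0,7,1,0,6,0](3)
Move 6: P1 pit5 -> P1=[8,3,4,6,1,0](2) P2=[1,8,2,1,6,0](3)
Move 7: P2 pit3 -> P1=[8,3,4,6,1,0](2) P2=[1,8,2,0,7,0](3)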